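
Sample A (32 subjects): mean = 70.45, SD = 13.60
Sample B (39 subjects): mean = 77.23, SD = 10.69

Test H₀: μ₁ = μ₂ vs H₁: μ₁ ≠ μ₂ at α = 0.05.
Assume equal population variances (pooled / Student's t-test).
Student's two-sample t-test (equal variances):
H₀: μ₁ = μ₂
H₁: μ₁ ≠ μ₂
df = n₁ + n₂ - 2 = 69
Pooled variance s_p² = [(n₁-1)s₁² + (n₂-1)s₂²] / (n₁ + n₂ - 2) = [(31)(13.60²) + (38)(10.69²)] / 69 = 146.0326
SE = √(s_p²(1/n₁ + 1/n₂)) = √(146.0326 × (1/32 + 1/39)) = 2.8824
t = (x̄₁ - x̄₂) / SE = (70.45 - 77.23) / 2.8824 = -6.78 / 2.8824 = -2.352
p-value = 0.0215

Since p-value < α = 0.05, we reject H₀.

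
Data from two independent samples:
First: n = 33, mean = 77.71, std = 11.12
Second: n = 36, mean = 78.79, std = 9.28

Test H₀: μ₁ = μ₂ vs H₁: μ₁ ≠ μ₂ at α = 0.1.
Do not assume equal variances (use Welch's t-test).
Welch's two-sample t-test:
H₀: μ₁ = μ₂
H₁: μ₁ ≠ μ₂
s₁²/n₁ = 11.12²/33 = 3.7471,  s₂²/n₂ = 9.28²/36 = 2.3922
SE = √(s₁²/n₁ + s₂²/n₂) = √(3.7471 + 2.3922) = 2.4778
df (Welch-Satterthwaite) = (s₁²/n₁ + s₂²/n₂)² / [(s₁²/n₁)²/(n₁-1) + (s₂²/n₂)²/(n₂-1)] ≈ 62.58
t = (x̄₁ - x̄₂) / SE = (77.71 - 78.79) / 2.4778 = -1.08 / 2.4778 = -0.436
p-value = 0.6644

Since p-value > α = 0.1, we fail to reject H₀.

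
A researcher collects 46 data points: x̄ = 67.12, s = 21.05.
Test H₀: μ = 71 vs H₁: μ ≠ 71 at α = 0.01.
One-sample t-test:
H₀: μ = 71
H₁: μ ≠ 71
df = n - 1 = 45
t = (x̄ - μ₀) / (s/√n) = (67.12 - 71) / (21.05/√46) = -1.250
p-value = 0.2177

Since p-value > α = 0.01, we fail to reject H₀.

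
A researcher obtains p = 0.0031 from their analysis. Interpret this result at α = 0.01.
Since p = 0.0031 < α = 0.01, reject H₀.
There is sufficient evidence to reject the null hypothesis; the result is statistically significant at the 0.01 level.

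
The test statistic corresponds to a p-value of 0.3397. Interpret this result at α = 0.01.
Since p = 0.3397 > α = 0.01, fail to reject H₀.
There is insufficient evidence to reject the null hypothesis; the result is not statistically significant at the 0.01 level.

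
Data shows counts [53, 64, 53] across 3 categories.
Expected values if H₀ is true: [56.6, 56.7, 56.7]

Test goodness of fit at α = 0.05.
Chi-square goodness of fit test:
H₀: observed counts match expected distribution
H₁: observed counts differ from expected distribution
df = k - 1 = 2
χ² = Σ(O - E)²/E
   = (53 - 56.6)²/56.6 + (64 - 56.7)²/56.7 + (53 - 56.7)²/56.7
   = 0.229 + 0.940 + 0.241
   = 1.41
p-value = 0.4940

Since p-value > α = 0.05, we fail to reject H₀.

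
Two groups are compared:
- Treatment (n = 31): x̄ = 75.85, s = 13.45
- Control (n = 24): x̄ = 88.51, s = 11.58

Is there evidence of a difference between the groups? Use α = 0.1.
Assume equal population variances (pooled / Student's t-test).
Student's two-sample t-test (equal variances):
H₀: μ₁ = μ₂
H₁: μ₁ ≠ μ₂
df = n₁ + n₂ - 2 = 53
Pooled variance s_p² = [(n₁-1)s₁² + (n₂-1)s₂²] / (n₁ + n₂ - 2) = [(30)(13.45²) + (23)(11.58²)] / 53 = 160.5904
SE = √(s_p²(1/n₁ + 1/n₂)) = √(160.5904 × (1/31 + 1/24)) = 3.4455
t = (x̄₁ - x̄₂) / SE = (75.85 - 88.51) / 3.4455 = -12.66 / 3.4455 = -3.674
p-value = 0.0006

Since p-value < α = 0.1, we reject H₀.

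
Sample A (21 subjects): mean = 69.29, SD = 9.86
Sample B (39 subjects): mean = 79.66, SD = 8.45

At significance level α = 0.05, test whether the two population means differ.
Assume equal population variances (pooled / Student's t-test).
Student's two-sample t-test (equal variances):
H₀: μ₁ = μ₂
H₁: μ₁ ≠ μ₂
df = n₁ + n₂ - 2 = 58
Pooled variance s_p² = [(n₁-1)s₁² + (n₂-1)s₂²] / (n₁ + n₂ - 2) = [(20)(9.86²) + (38)(8.45²)] / 58 = 80.3049
SE = √(s_p²(1/n₁ + 1/n₂)) = √(80.3049 × (1/21 + 1/39)) = 2.4255
t = (x̄₁ - x̄₂) / SE = (69.29 - 79.66) / 2.4255 = -10.37 / 2.4255 = -4.275
p-value = 0.0001

Since p-value < α = 0.05, we reject H₀.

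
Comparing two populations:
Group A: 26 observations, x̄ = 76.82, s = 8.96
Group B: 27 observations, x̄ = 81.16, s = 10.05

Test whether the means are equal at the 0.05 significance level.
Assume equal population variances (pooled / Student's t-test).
Student's two-sample t-test (equal variances):
H₀: μ₁ = μ₂
H₁: μ₁ ≠ μ₂
df = n₁ + n₂ - 2 = 51
Pooled variance s_p² = [(n₁-1)s₁² + (n₂-1)s₂²] / (n₁ + n₂ - 2) = [(25)(8.96²) + (26)(10.05²)] / 51 = 90.8452
SE = √(s_p²(1/n₁ + 1/n₂)) = √(90.8452 × (1/26 + 1/27)) = 2.6189
t = (x̄₁ - x̄₂) / SE = (76.82 - 81.16) / 2.6189 = -4.34 / 2.6189 = -1.657
p-value = 0.1036

Since p-value > α = 0.05, we fail to reject H₀.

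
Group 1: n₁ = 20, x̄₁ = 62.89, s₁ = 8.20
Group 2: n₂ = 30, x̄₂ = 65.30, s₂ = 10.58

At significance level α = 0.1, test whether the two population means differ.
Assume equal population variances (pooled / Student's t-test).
Student's two-sample t-test (equal variances):
H₀: μ₁ = μ₂
H₁: μ₁ ≠ μ₂
df = n₁ + n₂ - 2 = 48
Pooled variance s_p² = [(n₁-1)s₁² + (n₂-1)s₂²] / (n₁ + n₂ - 2) = [(19)(8.20²) + (29)(10.58²)] / 48 = 94.2441
SE = √(s_p²(1/n₁ + 1/n₂)) = √(94.2441 × (1/20 + 1/30)) = 2.8024
t = (x̄₁ - x̄₂) / SE = (62.89 - 65.30) / 2.8024 = -2.41 / 2.8024 = -0.860
p-value = 0.3941

Since p-value > α = 0.1, we fail to reject H₀.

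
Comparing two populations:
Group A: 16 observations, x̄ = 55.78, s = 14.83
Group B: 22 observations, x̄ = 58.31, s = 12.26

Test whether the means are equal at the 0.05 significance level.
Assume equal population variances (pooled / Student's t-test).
Student's two-sample t-test (equal variances):
H₀: μ₁ = μ₂
H₁: μ₁ ≠ μ₂
df = n₁ + n₂ - 2 = 36
Pooled variance s_p² = [(n₁-1)s₁² + (n₂-1)s₂²] / (n₁ + n₂ - 2) = [(15)(14.83²) + (21)(12.26²)] / 36 = 179.3165
SE = √(s_p²(1/n₁ + 1/n₂)) = √(179.3165 × (1/16 + 1/22)) = 4.3998
t = (x̄₁ - x̄₂) / SE = (55.78 - 58.31) / 4.3998 = -2.53 / 4.3998 = -0.575
p-value = 0.5688

Since p-value > α = 0.05, we fail to reject H₀.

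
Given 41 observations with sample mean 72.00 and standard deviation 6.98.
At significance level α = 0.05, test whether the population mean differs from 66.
One-sample t-test:
H₀: μ = 66
H₁: μ ≠ 66
df = n - 1 = 40
t = (x̄ - μ₀) / (s/√n) = (72.00 - 66) / (6.98/√41) = 5.504
p-value < 0.0001

Since p-value < α = 0.05, we reject H₀.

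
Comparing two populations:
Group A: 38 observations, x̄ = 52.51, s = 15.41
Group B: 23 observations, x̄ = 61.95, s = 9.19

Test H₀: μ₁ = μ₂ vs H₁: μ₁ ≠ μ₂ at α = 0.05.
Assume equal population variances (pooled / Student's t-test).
Student's two-sample t-test (equal variances):
H₀: μ₁ = μ₂
H₁: μ₁ ≠ μ₂
df = n₁ + n₂ - 2 = 59
Pooled variance s_p² = [(n₁-1)s₁² + (n₂-1)s₂²] / (n₁ + n₂ - 2) = [(37)(15.41²) + (22)(9.19²)] / 59 = 180.4128
SE = √(s_p²(1/n₁ + 1/n₂)) = √(180.4128 × (1/38 + 1/23)) = 3.5485
t = (x̄₁ - x̄₂) / SE = (52.51 - 61.95) / 3.5485 = -9.44 / 3.5485 = -2.660
p-value = 0.0100

Since p-value < α = 0.05, we reject H₀.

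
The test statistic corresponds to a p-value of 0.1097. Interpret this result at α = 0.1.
Since p = 0.1097 > α = 0.1, fail to reject H₀.
There is insufficient evidence to reject the null hypothesis; the result is not statistically significant at the 0.1 level.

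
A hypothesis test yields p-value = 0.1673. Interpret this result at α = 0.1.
Since p = 0.1673 > α = 0.1, fail to reject H₀.
There is insufficient evidence to reject the null hypothesis; the result is not statistically significant at the 0.1 level.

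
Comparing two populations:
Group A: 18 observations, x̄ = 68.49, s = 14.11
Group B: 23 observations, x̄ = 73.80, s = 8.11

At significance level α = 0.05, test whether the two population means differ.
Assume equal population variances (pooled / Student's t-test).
Student's two-sample t-test (equal variances):
H₀: μ₁ = μ₂
H₁: μ₁ ≠ μ₂
df = n₁ + n₂ - 2 = 39
Pooled variance s_p² = [(n₁-1)s₁² + (n₂-1)s₂²] / (n₁ + n₂ - 2) = [(17)(14.11²) + (22)(8.11²)] / 39 = 123.8859
SE = √(s_p²(1/n₁ + 1/n₂)) = √(123.8859 × (1/18 + 1/23)) = 3.5027
t = (x̄₁ - x̄₂) / SE = (68.49 - 73.80) / 3.5027 = -5.31 / 3.5027 = -1.516
p-value = 0.1376

Since p-value > α = 0.05, we fail to reject H₀.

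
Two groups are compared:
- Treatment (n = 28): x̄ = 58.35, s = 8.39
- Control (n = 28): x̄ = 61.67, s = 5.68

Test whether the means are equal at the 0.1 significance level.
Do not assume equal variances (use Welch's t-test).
Welch's two-sample t-test:
H₀: μ₁ = μ₂
H₁: μ₁ ≠ μ₂
s₁²/n₁ = 8.39²/28 = 2.5140,  s₂²/n₂ = 5.68²/28 = 1.1522
SE = √(s₁²/n₁ + s₂²/n₂) = √(2.5140 + 1.1522) = 1.9147
df (Welch-Satterthwaite) = (s₁²/n₁ + s₂²/n₂)² / [(s₁²/n₁)²/(n₁-1) + (s₂²/n₂)²/(n₂-1)] ≈ 47.45
t = (x̄₁ - x̄₂) / SE = (58.35 - 61.67) / 1.9147 = -3.32 / 1.9147 = -1.734
p-value = 0.0894

Since p-value < α = 0.1, we reject H₀.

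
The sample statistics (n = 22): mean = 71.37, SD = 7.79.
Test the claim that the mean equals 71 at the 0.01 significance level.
One-sample t-test:
H₀: μ = 71
H₁: μ ≠ 71
df = n - 1 = 21
t = (x̄ - μ₀) / (s/√n) = (71.37 - 71) / (7.79/√22) = 0.223
p-value = 0.8259

Since p-value > α = 0.01, we fail to reject H₀.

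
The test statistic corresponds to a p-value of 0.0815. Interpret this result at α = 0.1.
Since p = 0.0815 < α = 0.1, reject H₀.
There is sufficient evidence to reject the null hypothesis; the result is statistically significant at the 0.1 level.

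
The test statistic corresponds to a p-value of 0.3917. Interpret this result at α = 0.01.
Since p = 0.3917 > α = 0.01, fail to reject H₀.
There is insufficient evidence to reject the null hypothesis; the result is not statistically significant at the 0.01 level.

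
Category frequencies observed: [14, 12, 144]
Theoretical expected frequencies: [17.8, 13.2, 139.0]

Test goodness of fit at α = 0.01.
Chi-square goodness of fit test:
H₀: observed counts match expected distribution
H₁: observed counts differ from expected distribution
df = k - 1 = 2
χ² = Σ(O - E)²/E
   = (14 - 17.8)²/17.8 + (12 - 13.2)²/13.2 + (144 - 139.0)²/139.0
   = 0.811 + 0.109 + 0.180
   = 1.10
p-value = 0.5769

Since p-value > α = 0.01, we fail to reject H₀.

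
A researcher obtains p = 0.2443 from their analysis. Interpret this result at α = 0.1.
Since p = 0.2443 > α = 0.1, fail to reject H₀.
There is insufficient evidence to reject the null hypothesis; the result is not statistically significant at the 0.1 level.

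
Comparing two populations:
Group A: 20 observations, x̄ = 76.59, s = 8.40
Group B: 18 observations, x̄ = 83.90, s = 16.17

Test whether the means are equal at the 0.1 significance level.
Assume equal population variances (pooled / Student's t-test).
Student's two-sample t-test (equal variances):
H₀: μ₁ = μ₂
H₁: μ₁ ≠ μ₂
df = n₁ + n₂ - 2 = 36
Pooled variance s_p² = [(n₁-1)s₁² + (n₂-1)s₂²] / (n₁ + n₂ - 2) = [(19)(8.40²) + (17)(16.17²)] / 36 = 160.7114
SE = √(s_p²(1/n₁ + 1/n₂)) = √(160.7114 × (1/20 + 1/18)) = 4.1187
t = (x̄₁ - x̄₂) / SE = (76.59 - 83.90) / 4.1187 = -7.31 / 4.1187 = -1.775
p-value = 0.0844

Since p-value < α = 0.1, we reject H₀.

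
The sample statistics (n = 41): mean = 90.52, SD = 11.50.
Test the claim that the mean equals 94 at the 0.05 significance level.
One-sample t-test:
H₀: μ = 94
H₁: μ ≠ 94
df = n - 1 = 40
t = (x̄ - μ₀) / (s/√n) = (90.52 - 94) / (11.50/√41) = -1.938
p-value = 0.0597

Since p-value > α = 0.05, we fail to reject H₀.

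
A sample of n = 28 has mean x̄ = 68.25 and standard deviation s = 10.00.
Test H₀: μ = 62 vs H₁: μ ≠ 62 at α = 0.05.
One-sample t-test:
H₀: μ = 62
H₁: μ ≠ 62
df = n - 1 = 27
t = (x̄ - μ₀) / (s/√n) = (68.25 - 62) / (10.00/√28) = 3.307
p-value = 0.0027

Since p-value < α = 0.05, we reject H₀.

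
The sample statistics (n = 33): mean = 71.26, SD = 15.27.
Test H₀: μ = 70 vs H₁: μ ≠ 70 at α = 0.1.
One-sample t-test:
H₀: μ = 70
H₁: μ ≠ 70
df = n - 1 = 32
t = (x̄ - μ₀) / (s/√n) = (71.26 - 70) / (15.27/√33) = 0.474
p-value = 0.6387

Since p-value > α = 0.1, we fail to reject H₀.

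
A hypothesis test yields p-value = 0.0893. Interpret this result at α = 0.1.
Since p = 0.0893 < α = 0.1, reject H₀.
There is sufficient evidence to reject the null hypothesis; the result is statistically significant at the 0.1 level.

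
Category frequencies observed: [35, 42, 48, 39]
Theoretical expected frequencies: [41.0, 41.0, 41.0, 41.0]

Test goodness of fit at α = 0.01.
Chi-square goodness of fit test:
H₀: observed counts match expected distribution
H₁: observed counts differ from expected distribution
df = k - 1 = 3
χ² = Σ(O - E)²/E
   = (35 - 41.0)²/41.0 + (42 - 41.0)²/41.0 + (48 - 41.0)²/41.0 + (39 - 41.0)²/41.0
   = 0.878 + 0.024 + 1.195 + 0.098
   = 2.20
p-value = 0.5329

Since p-value > α = 0.01, we fail to reject H₀.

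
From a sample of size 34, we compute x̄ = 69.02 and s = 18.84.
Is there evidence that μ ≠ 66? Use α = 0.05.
One-sample t-test:
H₀: μ = 66
H₁: μ ≠ 66
df = n - 1 = 33
t = (x̄ - μ₀) / (s/√n) = (69.02 - 66) / (18.84/√34) = 0.935
p-value = 0.3567

Since p-value > α = 0.05, we fail to reject H₀.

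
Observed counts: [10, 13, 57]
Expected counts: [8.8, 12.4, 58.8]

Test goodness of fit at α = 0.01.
Chi-square goodness of fit test:
H₀: observed counts match expected distribution
H₁: observed counts differ from expected distribution
df = k - 1 = 2
χ² = Σ(O - E)²/E
   = (10 - 8.8)²/8.8 + (13 - 12.4)²/12.4 + (57 - 58.8)²/58.8
   = 0.164 + 0.029 + 0.055
   = 0.25
p-value = 0.8835

Since p-value > α = 0.01, we fail to reject H₀.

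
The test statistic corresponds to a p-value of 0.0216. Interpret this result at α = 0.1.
Since p = 0.0216 < α = 0.1, reject H₀.
There is sufficient evidence to reject the null hypothesis; the result is statistically significant at the 0.1 level.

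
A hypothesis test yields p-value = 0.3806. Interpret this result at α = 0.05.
Since p = 0.3806 > α = 0.05, fail to reject H₀.
There is insufficient evidence to reject the null hypothesis; the result is not statistically significant at the 0.05 level.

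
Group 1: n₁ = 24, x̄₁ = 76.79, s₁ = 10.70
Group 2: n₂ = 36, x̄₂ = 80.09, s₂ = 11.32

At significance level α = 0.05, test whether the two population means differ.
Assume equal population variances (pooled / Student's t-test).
Student's two-sample t-test (equal variances):
H₀: μ₁ = μ₂
H₁: μ₁ ≠ μ₂
df = n₁ + n₂ - 2 = 58
Pooled variance s_p² = [(n₁-1)s₁² + (n₂-1)s₂²] / (n₁ + n₂ - 2) = [(23)(10.70²) + (35)(11.32²)] / 58 = 122.7285
SE = √(s_p²(1/n₁ + 1/n₂)) = √(122.7285 × (1/24 + 1/36)) = 2.9194
t = (x̄₁ - x̄₂) / SE = (76.79 - 80.09) / 2.9194 = -3.30 / 2.9194 = -1.130
p-value = 0.2630

Since p-value > α = 0.05, we fail to reject H₀.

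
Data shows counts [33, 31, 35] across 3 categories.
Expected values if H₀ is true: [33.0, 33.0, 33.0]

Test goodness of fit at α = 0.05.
Chi-square goodness of fit test:
H₀: observed counts match expected distribution
H₁: observed counts differ from expected distribution
df = k - 1 = 2
χ² = Σ(O - E)²/E
   = (33 - 33.0)²/33.0 + (31 - 33.0)²/33.0 + (35 - 33.0)²/33.0
   = 0.000 + 0.121 + 0.121
   = 0.24
p-value = 0.8858

Since p-value > α = 0.05, we fail to reject H₀.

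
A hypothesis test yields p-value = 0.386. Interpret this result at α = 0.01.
Since p = 0.386 > α = 0.01, fail to reject H₀.
There is insufficient evidence to reject the null hypothesis; the result is not statistically significant at the 0.01 level.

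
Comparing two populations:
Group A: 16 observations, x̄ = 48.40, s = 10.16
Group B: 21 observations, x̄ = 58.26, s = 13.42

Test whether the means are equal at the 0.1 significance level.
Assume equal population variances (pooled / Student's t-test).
Student's two-sample t-test (equal variances):
H₀: μ₁ = μ₂
H₁: μ₁ ≠ μ₂
df = n₁ + n₂ - 2 = 35
Pooled variance s_p² = [(n₁-1)s₁² + (n₂-1)s₂²] / (n₁ + n₂ - 2) = [(15)(10.16²) + (20)(13.42²)] / 35 = 147.1518
SE = √(s_p²(1/n₁ + 1/n₂)) = √(147.1518 × (1/16 + 1/21)) = 4.0254
t = (x̄₁ - x̄₂) / SE = (48.40 - 58.26) / 4.0254 = -9.86 / 4.0254 = -2.449
p-value = 0.0195

Since p-value < α = 0.1, we reject H₀.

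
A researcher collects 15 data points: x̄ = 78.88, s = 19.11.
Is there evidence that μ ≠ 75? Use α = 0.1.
One-sample t-test:
H₀: μ = 75
H₁: μ ≠ 75
df = n - 1 = 14
t = (x̄ - μ₀) / (s/√n) = (78.88 - 75) / (19.11/√15) = 0.786
p-value = 0.4448

Since p-value > α = 0.1, we fail to reject H₀.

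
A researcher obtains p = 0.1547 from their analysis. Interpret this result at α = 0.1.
Since p = 0.1547 > α = 0.1, fail to reject H₀.
There is insufficient evidence to reject the null hypothesis; the result is not statistically significant at the 0.1 level.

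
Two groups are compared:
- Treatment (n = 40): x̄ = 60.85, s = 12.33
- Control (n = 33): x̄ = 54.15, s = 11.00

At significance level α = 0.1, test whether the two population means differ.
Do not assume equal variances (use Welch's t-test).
Welch's two-sample t-test:
H₀: μ₁ = μ₂
H₁: μ₁ ≠ μ₂
s₁²/n₁ = 12.33²/40 = 3.8007,  s₂²/n₂ = 11.00²/33 = 3.6667
SE = √(s₁²/n₁ + s₂²/n₂) = √(3.8007 + 3.6667) = 2.7327
df (Welch-Satterthwaite) = (s₁²/n₁ + s₂²/n₂)² / [(s₁²/n₁)²/(n₁-1) + (s₂²/n₂)²/(n₂-1)] ≈ 70.54
t = (x̄₁ - x̄₂) / SE = (60.85 - 54.15) / 2.7327 = 6.70 / 2.7327 = 2.452
p-value = 0.0167

Since p-value < α = 0.1, we reject H₀.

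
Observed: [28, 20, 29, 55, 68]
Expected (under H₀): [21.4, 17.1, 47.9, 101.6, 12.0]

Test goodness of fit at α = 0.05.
Chi-square goodness of fit test:
H₀: observed counts match expected distribution
H₁: observed counts differ from expected distribution
df = k - 1 = 4
χ² = Σ(O - E)²/E
   = (28 - 21.4)²/21.4 + (20 - 17.1)²/17.1 + (29 - 47.9)²/47.9 + (55 - 101.6)²/101.6 + (68 - 12.0)²/12.0
   = 2.036 + 0.492 + 7.457 + 21.374 + 261.333
   = 292.69
p-value < 0.0001

Since p-value < α = 0.05, we reject H₀.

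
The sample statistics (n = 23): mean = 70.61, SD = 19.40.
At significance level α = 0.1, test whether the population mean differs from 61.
One-sample t-test:
H₀: μ = 61
H₁: μ ≠ 61
df = n - 1 = 22
t = (x̄ - μ₀) / (s/√n) = (70.61 - 61) / (19.40/√23) = 2.376
p-value = 0.0267

Since p-value < α = 0.1, we reject H₀.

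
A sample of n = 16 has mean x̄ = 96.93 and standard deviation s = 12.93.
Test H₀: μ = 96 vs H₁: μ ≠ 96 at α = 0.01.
One-sample t-test:
H₀: μ = 96
H₁: μ ≠ 96
df = n - 1 = 15
t = (x̄ - μ₀) / (s/√n) = (96.93 - 96) / (12.93/√16) = 0.288
p-value = 0.7775

Since p-value > α = 0.01, we fail to reject H₀.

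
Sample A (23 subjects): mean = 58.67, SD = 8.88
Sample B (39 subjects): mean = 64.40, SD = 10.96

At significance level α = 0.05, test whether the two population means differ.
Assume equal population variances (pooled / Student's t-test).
Student's two-sample t-test (equal variances):
H₀: μ₁ = μ₂
H₁: μ₁ ≠ μ₂
df = n₁ + n₂ - 2 = 60
Pooled variance s_p² = [(n₁-1)s₁² + (n₂-1)s₂²] / (n₁ + n₂ - 2) = [(22)(8.88²) + (38)(10.96²)] / 60 = 104.9903
SE = √(s_p²(1/n₁ + 1/n₂)) = √(104.9903 × (1/23 + 1/39)) = 2.6939
t = (x̄₁ - x̄₂) / SE = (58.67 - 64.40) / 2.6939 = -5.73 / 2.6939 = -2.127
p-value = 0.0375

Since p-value < α = 0.05, we reject H₀.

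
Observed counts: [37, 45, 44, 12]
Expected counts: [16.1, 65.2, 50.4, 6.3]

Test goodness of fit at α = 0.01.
Chi-square goodness of fit test:
H₀: observed counts match expected distribution
H₁: observed counts differ from expected distribution
df = k - 1 = 3
χ² = Σ(O - E)²/E
   = (37 - 16.1)²/16.1 + (45 - 65.2)²/65.2 + (44 - 50.4)²/50.4 + (12 - 6.3)²/6.3
   = 27.131 + 6.258 + 0.813 + 5.157
   = 39.36
p-value < 0.0001

Since p-value < α = 0.01, we reject H₀.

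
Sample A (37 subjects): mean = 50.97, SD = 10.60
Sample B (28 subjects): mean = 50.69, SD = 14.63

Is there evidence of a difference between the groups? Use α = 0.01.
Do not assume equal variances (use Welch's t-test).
Welch's two-sample t-test:
H₀: μ₁ = μ₂
H₁: μ₁ ≠ μ₂
s₁²/n₁ = 10.60²/37 = 3.0368,  s₂²/n₂ = 14.63²/28 = 7.6442
SE = √(s₁²/n₁ + s₂²/n₂) = √(3.0368 + 7.6442) = 3.2682
df (Welch-Satterthwaite) = (s₁²/n₁ + s₂²/n₂)² / [(s₁²/n₁)²/(n₁-1) + (s₂²/n₂)²/(n₂-1)] ≈ 47.13
t = (x̄₁ - x̄₂) / SE = (50.97 - 50.69) / 3.2682 = 0.28 / 3.2682 = 0.086
p-value = 0.9321

Since p-value > α = 0.01, we fail to reject H₀.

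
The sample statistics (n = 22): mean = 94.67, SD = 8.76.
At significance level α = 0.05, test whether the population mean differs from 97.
One-sample t-test:
H₀: μ = 97
H₁: μ ≠ 97
df = n - 1 = 21
t = (x̄ - μ₀) / (s/√n) = (94.67 - 97) / (8.76/√22) = -1.248
p-value = 0.2259

Since p-value > α = 0.05, we fail to reject H₀.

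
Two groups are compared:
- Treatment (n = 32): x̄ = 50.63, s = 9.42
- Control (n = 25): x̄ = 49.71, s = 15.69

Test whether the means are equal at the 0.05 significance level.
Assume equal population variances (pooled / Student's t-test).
Student's two-sample t-test (equal variances):
H₀: μ₁ = μ₂
H₁: μ₁ ≠ μ₂
df = n₁ + n₂ - 2 = 55
Pooled variance s_p² = [(n₁-1)s₁² + (n₂-1)s₂²] / (n₁ + n₂ - 2) = [(31)(9.42²) + (24)(15.69²)] / 55 = 157.4374
SE = √(s_p²(1/n₁ + 1/n₂)) = √(157.4374 × (1/32 + 1/25)) = 3.3492
t = (x̄₁ - x̄₂) / SE = (50.63 - 49.71) / 3.3492 = 0.92 / 3.3492 = 0.275
p-value = 0.7846

Since p-value > α = 0.05, we fail to reject H₀.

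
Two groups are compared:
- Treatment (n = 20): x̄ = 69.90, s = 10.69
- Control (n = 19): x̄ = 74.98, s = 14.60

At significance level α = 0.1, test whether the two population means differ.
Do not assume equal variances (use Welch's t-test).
Welch's two-sample t-test:
H₀: μ₁ = μ₂
H₁: μ₁ ≠ μ₂
s₁²/n₁ = 10.69²/20 = 5.7138,  s₂²/n₂ = 14.60²/19 = 11.2189
SE = √(s₁²/n₁ + s₂²/n₂) = √(5.7138 + 11.2189) = 4.1149
df (Welch-Satterthwaite) = (s₁²/n₁ + s₂²/n₂)² / [(s₁²/n₁)²/(n₁-1) + (s₂²/n₂)²/(n₂-1)] ≈ 32.92
t = (x̄₁ - x̄₂) / SE = (69.90 - 74.98) / 4.1149 = -5.08 / 4.1149 = -1.235
p-value = 0.2257

Since p-value > α = 0.1, we fail to reject H₀.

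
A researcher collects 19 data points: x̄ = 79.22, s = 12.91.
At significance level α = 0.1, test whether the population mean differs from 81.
One-sample t-test:
H₀: μ = 81
H₁: μ ≠ 81
df = n - 1 = 18
t = (x̄ - μ₀) / (s/√n) = (79.22 - 81) / (12.91/√19) = -0.601
p-value = 0.5553

Since p-value > α = 0.1, we fail to reject H₀.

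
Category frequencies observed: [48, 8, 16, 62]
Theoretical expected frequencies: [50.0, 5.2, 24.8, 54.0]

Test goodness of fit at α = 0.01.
Chi-square goodness of fit test:
H₀: observed counts match expected distribution
H₁: observed counts differ from expected distribution
df = k - 1 = 3
χ² = Σ(O - E)²/E
   = (48 - 50.0)²/50.0 + (8 - 5.2)²/5.2 + (16 - 24.8)²/24.8 + (62 - 54.0)²/54.0
   = 0.080 + 1.508 + 3.123 + 1.185
   = 5.90
p-value = 0.1168

Since p-value > α = 0.01, we fail to reject H₀.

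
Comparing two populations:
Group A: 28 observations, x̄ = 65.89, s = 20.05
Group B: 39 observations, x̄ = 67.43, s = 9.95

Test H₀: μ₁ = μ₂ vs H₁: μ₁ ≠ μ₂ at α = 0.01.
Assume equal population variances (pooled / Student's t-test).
Student's two-sample t-test (equal variances):
H₀: μ₁ = μ₂
H₁: μ₁ ≠ μ₂
df = n₁ + n₂ - 2 = 65
Pooled variance s_p² = [(n₁-1)s₁² + (n₂-1)s₂²] / (n₁ + n₂ - 2) = [(27)(20.05²) + (38)(9.95²)] / 65 = 224.8640
SE = √(s_p²(1/n₁ + 1/n₂)) = √(224.8640 × (1/28 + 1/39)) = 3.7144
t = (x̄₁ - x̄₂) / SE = (65.89 - 67.43) / 3.7144 = -1.54 / 3.7144 = -0.415
p-value = 0.6798

Since p-value > α = 0.01, we fail to reject H₀.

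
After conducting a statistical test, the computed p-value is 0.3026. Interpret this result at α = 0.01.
Since p = 0.3026 > α = 0.01, fail to reject H₀.
There is insufficient evidence to reject the null hypothesis; the result is not statistically significant at the 0.01 level.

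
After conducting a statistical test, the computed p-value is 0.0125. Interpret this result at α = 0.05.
Since p = 0.0125 < α = 0.05, reject H₀.
There is sufficient evidence to reject the null hypothesis; the result is statistically significant at the 0.05 level.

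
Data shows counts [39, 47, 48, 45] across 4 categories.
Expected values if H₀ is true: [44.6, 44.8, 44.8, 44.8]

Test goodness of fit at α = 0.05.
Chi-square goodness of fit test:
H₀: observed counts match expected distribution
H₁: observed counts differ from expected distribution
df = k - 1 = 3
χ² = Σ(O - E)²/E
   = (39 - 44.6)²/44.6 + (47 - 44.8)²/44.8 + (48 - 44.8)²/44.8 + (45 - 44.8)²/44.8
   = 0.703 + 0.108 + 0.229 + 0.001
   = 1.04
p-value = 0.7914

Since p-value > α = 0.05, we fail to reject H₀.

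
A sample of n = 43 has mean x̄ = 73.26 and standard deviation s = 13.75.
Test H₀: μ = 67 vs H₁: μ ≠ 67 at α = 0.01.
One-sample t-test:
H₀: μ = 67
H₁: μ ≠ 67
df = n - 1 = 42
t = (x̄ - μ₀) / (s/√n) = (73.26 - 67) / (13.75/√43) = 2.985
p-value = 0.0047

Since p-value < α = 0.01, we reject H₀.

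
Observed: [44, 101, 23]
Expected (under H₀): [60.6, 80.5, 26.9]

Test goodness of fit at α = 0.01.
Chi-square goodness of fit test:
H₀: observed counts match expected distribution
H₁: observed counts differ from expected distribution
df = k - 1 = 2
χ² = Σ(O - E)²/E
   = (44 - 60.6)²/60.6 + (101 - 80.5)²/80.5 + (23 - 26.9)²/26.9
   = 4.547 + 5.220 + 0.565
   = 10.33
p-value = 0.0057

Since p-value < α = 0.01, we reject H₀.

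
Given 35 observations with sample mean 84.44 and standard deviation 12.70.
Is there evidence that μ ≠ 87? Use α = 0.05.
One-sample t-test:
H₀: μ = 87
H₁: μ ≠ 87
df = n - 1 = 34
t = (x̄ - μ₀) / (s/√n) = (84.44 - 87) / (12.70/√35) = -1.193
p-value = 0.2413

Since p-value > α = 0.05, we fail to reject H₀.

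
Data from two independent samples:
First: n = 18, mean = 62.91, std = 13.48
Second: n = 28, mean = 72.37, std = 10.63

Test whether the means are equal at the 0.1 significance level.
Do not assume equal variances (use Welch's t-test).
Welch's two-sample t-test:
H₀: μ₁ = μ₂
H₁: μ₁ ≠ μ₂
s₁²/n₁ = 13.48²/18 = 10.0950,  s₂²/n₂ = 10.63²/28 = 4.0356
SE = √(s₁²/n₁ + s₂²/n₂) = √(10.0950 + 4.0356) = 3.7591
df (Welch-Satterthwaite) = (s₁²/n₁ + s₂²/n₂)² / [(s₁²/n₁)²/(n₁-1) + (s₂²/n₂)²/(n₂-1)] ≈ 30.26
t = (x̄₁ - x̄₂) / SE = (62.91 - 72.37) / 3.7591 = -9.46 / 3.7591 = -2.517
p-value = 0.0174

Since p-value < α = 0.1, we reject H₀.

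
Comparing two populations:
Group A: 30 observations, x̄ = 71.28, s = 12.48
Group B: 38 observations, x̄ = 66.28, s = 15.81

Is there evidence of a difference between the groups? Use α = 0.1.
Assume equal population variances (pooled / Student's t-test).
Student's two-sample t-test (equal variances):
H₀: μ₁ = μ₂
H₁: μ₁ ≠ μ₂
df = n₁ + n₂ - 2 = 66
Pooled variance s_p² = [(n₁-1)s₁² + (n₂-1)s₂²] / (n₁ + n₂ - 2) = [(29)(12.48²) + (37)(15.81²)] / 66 = 208.5627
SE = √(s_p²(1/n₁ + 1/n₂)) = √(208.5627 × (1/30 + 1/38)) = 3.5271
t = (x̄₁ - x̄₂) / SE = (71.28 - 66.28) / 3.5271 = 5.00 / 3.5271 = 1.418
p-value = 0.1610

Since p-value > α = 0.1, we fail to reject H₀.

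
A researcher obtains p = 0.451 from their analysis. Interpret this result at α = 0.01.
Since p = 0.451 > α = 0.01, fail to reject H₀.
There is insufficient evidence to reject the null hypothesis; the result is not statistically significant at the 0.01 level.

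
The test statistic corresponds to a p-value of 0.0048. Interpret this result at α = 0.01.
Since p = 0.0048 < α = 0.01, reject H₀.
There is sufficient evidence to reject the null hypothesis; the result is statistically significant at the 0.01 level.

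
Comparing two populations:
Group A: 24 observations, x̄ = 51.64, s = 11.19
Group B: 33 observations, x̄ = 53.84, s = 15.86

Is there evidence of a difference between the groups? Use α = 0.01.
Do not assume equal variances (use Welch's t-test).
Welch's two-sample t-test:
H₀: μ₁ = μ₂
H₁: μ₁ ≠ μ₂
s₁²/n₁ = 11.19²/24 = 5.2173,  s₂²/n₂ = 15.86²/33 = 7.6224
SE = √(s₁²/n₁ + s₂²/n₂) = √(5.2173 + 7.6224) = 3.5833
df (Welch-Satterthwaite) = (s₁²/n₁ + s₂²/n₂)² / [(s₁²/n₁)²/(n₁-1) + (s₂²/n₂)²/(n₂-1)] ≈ 54.97
t = (x̄₁ - x̄₂) / SE = (51.64 - 53.84) / 3.5833 = -2.20 / 3.5833 = -0.614
p-value = 0.5418

Since p-value > α = 0.01, we fail to reject H₀.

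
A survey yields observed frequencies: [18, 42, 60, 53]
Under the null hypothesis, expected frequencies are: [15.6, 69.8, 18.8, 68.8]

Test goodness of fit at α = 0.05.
Chi-square goodness of fit test:
H₀: observed counts match expected distribution
H₁: observed counts differ from expected distribution
df = k - 1 = 3
χ² = Σ(O - E)²/E
   = (18 - 15.6)²/15.6 + (42 - 69.8)²/69.8 + (60 - 18.8)²/18.8 + (53 - 68.8)²/68.8
   = 0.369 + 11.072 + 90.289 + 3.628
   = 105.36
p-value < 0.0001

Since p-value < α = 0.05, we reject H₀.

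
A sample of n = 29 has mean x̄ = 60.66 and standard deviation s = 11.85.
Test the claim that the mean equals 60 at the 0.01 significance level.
One-sample t-test:
H₀: μ = 60
H₁: μ ≠ 60
df = n - 1 = 28
t = (x̄ - μ₀) / (s/√n) = (60.66 - 60) / (11.85/√29) = 0.300
p-value = 0.7664

Since p-value > α = 0.01, we fail to reject H₀.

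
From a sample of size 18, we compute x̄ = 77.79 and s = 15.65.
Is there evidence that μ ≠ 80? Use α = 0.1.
One-sample t-test:
H₀: μ = 80
H₁: μ ≠ 80
df = n - 1 = 17
t = (x̄ - μ₀) / (s/√n) = (77.79 - 80) / (15.65/√18) = -0.599
p-value = 0.5570

Since p-value > α = 0.1, we fail to reject H₀.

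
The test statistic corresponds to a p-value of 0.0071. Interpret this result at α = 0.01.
Since p = 0.0071 < α = 0.01, reject H₀.
There is sufficient evidence to reject the null hypothesis; the result is statistically significant at the 0.01 level.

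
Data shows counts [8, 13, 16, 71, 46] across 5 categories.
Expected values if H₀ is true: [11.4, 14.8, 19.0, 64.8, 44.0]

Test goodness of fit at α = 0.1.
Chi-square goodness of fit test:
H₀: observed counts match expected distribution
H₁: observed counts differ from expected distribution
df = k - 1 = 4
χ² = Σ(O - E)²/E
   = (8 - 11.4)²/11.4 + (13 - 14.8)²/14.8 + (16 - 19.0)²/19.0 + (71 - 64.8)²/64.8 + (46 - 44.0)²/44.0
   = 1.014 + 0.219 + 0.474 + 0.593 + 0.091
   = 2.39
p-value = 0.6643

Since p-value > α = 0.1, we fail to reject H₀.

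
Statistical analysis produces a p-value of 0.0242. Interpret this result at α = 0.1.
Since p = 0.0242 < α = 0.1, reject H₀.
There is sufficient evidence to reject the null hypothesis; the result is statistically significant at the 0.1 level.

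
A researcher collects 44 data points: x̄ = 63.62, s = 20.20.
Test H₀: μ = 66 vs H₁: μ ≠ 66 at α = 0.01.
One-sample t-test:
H₀: μ = 66
H₁: μ ≠ 66
df = n - 1 = 43
t = (x̄ - μ₀) / (s/√n) = (63.62 - 66) / (20.20/√44) = -0.782
p-value = 0.4388

Since p-value > α = 0.01, we fail to reject H₀.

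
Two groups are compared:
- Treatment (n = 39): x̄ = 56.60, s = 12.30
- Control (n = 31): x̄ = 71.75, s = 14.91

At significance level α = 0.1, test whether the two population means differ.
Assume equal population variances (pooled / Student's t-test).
Student's two-sample t-test (equal variances):
H₀: μ₁ = μ₂
H₁: μ₁ ≠ μ₂
df = n₁ + n₂ - 2 = 68
Pooled variance s_p² = [(n₁-1)s₁² + (n₂-1)s₂²] / (n₁ + n₂ - 2) = [(38)(12.30²) + (30)(14.91²)] / 68 = 182.6215
SE = √(s_p²(1/n₁ + 1/n₂)) = √(182.6215 × (1/39 + 1/31)) = 3.2517
t = (x̄₁ - x̄₂) / SE = (56.60 - 71.75) / 3.2517 = -15.15 / 3.2517 = -4.659
p-value < 0.0001

Since p-value < α = 0.1, we reject H₀.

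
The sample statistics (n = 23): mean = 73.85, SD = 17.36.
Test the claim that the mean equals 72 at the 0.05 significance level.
One-sample t-test:
H₀: μ = 72
H₁: μ ≠ 72
df = n - 1 = 22
t = (x̄ - μ₀) / (s/√n) = (73.85 - 72) / (17.36/√23) = 0.511
p-value = 0.6144

Since p-value > α = 0.05, we fail to reject H₀.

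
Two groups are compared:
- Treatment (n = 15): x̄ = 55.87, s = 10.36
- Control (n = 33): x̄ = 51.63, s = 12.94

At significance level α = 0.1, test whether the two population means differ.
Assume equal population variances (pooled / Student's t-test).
Student's two-sample t-test (equal variances):
H₀: μ₁ = μ₂
H₁: μ₁ ≠ μ₂
df = n₁ + n₂ - 2 = 46
Pooled variance s_p² = [(n₁-1)s₁² + (n₂-1)s₂²] / (n₁ + n₂ - 2) = [(14)(10.36²) + (32)(12.94²)] / 46 = 149.1480
SE = √(s_p²(1/n₁ + 1/n₂)) = √(149.1480 × (1/15 + 1/33)) = 3.8030
t = (x̄₁ - x̄₂) / SE = (55.87 - 51.63) / 3.8030 = 4.24 / 3.8030 = 1.115
p-value = 0.2707

Since p-value > α = 0.1, we fail to reject H₀.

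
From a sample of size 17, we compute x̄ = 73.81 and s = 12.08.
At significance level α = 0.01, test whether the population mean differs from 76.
One-sample t-test:
H₀: μ = 76
H₁: μ ≠ 76
df = n - 1 = 16
t = (x̄ - μ₀) / (s/√n) = (73.81 - 76) / (12.08/√17) = -0.747
p-value = 0.4656

Since p-value > α = 0.01, we fail to reject H₀.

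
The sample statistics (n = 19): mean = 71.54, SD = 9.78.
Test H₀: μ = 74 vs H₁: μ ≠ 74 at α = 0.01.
One-sample t-test:
H₀: μ = 74
H₁: μ ≠ 74
df = n - 1 = 18
t = (x̄ - μ₀) / (s/√n) = (71.54 - 74) / (9.78/√19) = -1.096
p-value = 0.2874

Since p-value > α = 0.01, we fail to reject H₀.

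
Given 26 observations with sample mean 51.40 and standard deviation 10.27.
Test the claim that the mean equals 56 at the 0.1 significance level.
One-sample t-test:
H₀: μ = 56
H₁: μ ≠ 56
df = n - 1 = 25
t = (x̄ - μ₀) / (s/√n) = (51.40 - 56) / (10.27/√26) = -2.284
p-value = 0.0311

Since p-value < α = 0.1, we reject H₀.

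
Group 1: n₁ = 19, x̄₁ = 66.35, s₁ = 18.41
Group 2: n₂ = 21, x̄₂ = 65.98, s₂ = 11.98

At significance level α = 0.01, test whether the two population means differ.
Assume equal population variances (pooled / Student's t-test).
Student's two-sample t-test (equal variances):
H₀: μ₁ = μ₂
H₁: μ₁ ≠ μ₂
df = n₁ + n₂ - 2 = 38
Pooled variance s_p² = [(n₁-1)s₁² + (n₂-1)s₂²] / (n₁ + n₂ - 2) = [(18)(18.41²) + (20)(11.98²)] / 38 = 236.0819
SE = √(s_p²(1/n₁ + 1/n₂)) = √(236.0819 × (1/19 + 1/21)) = 4.8649
t = (x̄₁ - x̄₂) / SE = (66.35 - 65.98) / 4.8649 = 0.37 / 4.8649 = 0.076
p-value = 0.9398

Since p-value > α = 0.01, we fail to reject H₀.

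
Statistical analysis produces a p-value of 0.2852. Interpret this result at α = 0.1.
Since p = 0.2852 > α = 0.1, fail to reject H₀.
There is insufficient evidence to reject the null hypothesis; the result is not statistically significant at the 0.1 level.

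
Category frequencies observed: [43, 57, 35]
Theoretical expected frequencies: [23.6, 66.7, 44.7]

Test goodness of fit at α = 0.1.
Chi-square goodness of fit test:
H₀: observed counts match expected distribution
H₁: observed counts differ from expected distribution
df = k - 1 = 2
χ² = Σ(O - E)²/E
   = (43 - 23.6)²/23.6 + (57 - 66.7)²/66.7 + (35 - 44.7)²/44.7
   = 15.947 + 1.411 + 2.105
   = 19.46
p-value = 0.0001

Since p-value < α = 0.1, we reject H₀.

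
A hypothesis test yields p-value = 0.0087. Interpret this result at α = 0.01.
Since p = 0.0087 < α = 0.01, reject H₀.
There is sufficient evidence to reject the null hypothesis; the result is statistically significant at the 0.01 level.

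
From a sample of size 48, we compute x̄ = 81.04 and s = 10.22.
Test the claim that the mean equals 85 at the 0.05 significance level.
One-sample t-test:
H₀: μ = 85
H₁: μ ≠ 85
df = n - 1 = 47
t = (x̄ - μ₀) / (s/√n) = (81.04 - 85) / (10.22/√48) = -2.685
p-value = 0.0100

Since p-value < α = 0.05, we reject H₀.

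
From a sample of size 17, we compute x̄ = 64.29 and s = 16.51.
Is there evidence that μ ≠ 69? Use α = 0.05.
One-sample t-test:
H₀: μ = 69
H₁: μ ≠ 69
df = n - 1 = 16
t = (x̄ - μ₀) / (s/√n) = (64.29 - 69) / (16.51/√17) = -1.176
p-value = 0.2567

Since p-value > α = 0.05, we fail to reject H₀.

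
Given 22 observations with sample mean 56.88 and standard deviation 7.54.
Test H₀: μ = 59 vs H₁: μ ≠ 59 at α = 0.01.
One-sample t-test:
H₀: μ = 59
H₁: μ ≠ 59
df = n - 1 = 21
t = (x̄ - μ₀) / (s/√n) = (56.88 - 59) / (7.54/√22) = -1.319
p-value = 0.2014

Since p-value > α = 0.01, we fail to reject H₀.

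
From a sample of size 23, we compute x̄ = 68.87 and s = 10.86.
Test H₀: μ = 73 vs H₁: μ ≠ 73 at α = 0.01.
One-sample t-test:
H₀: μ = 73
H₁: μ ≠ 73
df = n - 1 = 22
t = (x̄ - μ₀) / (s/√n) = (68.87 - 73) / (10.86/√23) = -1.824
p-value = 0.0818

Since p-value > α = 0.01, we fail to reject H₀.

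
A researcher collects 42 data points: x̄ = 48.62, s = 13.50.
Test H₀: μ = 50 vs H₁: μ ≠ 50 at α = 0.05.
One-sample t-test:
H₀: μ = 50
H₁: μ ≠ 50
df = n - 1 = 41
t = (x̄ - μ₀) / (s/√n) = (48.62 - 50) / (13.50/√42) = -0.662
p-value = 0.5114

Since p-value > α = 0.05, we fail to reject H₀.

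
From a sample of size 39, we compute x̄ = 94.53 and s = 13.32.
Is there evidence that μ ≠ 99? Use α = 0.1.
One-sample t-test:
H₀: μ = 99
H₁: μ ≠ 99
df = n - 1 = 38
t = (x̄ - μ₀) / (s/√n) = (94.53 - 99) / (13.32/√39) = -2.096
p-value = 0.0428

Since p-value < α = 0.1, we reject H₀.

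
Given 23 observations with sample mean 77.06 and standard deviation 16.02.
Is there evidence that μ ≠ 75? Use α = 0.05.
One-sample t-test:
H₀: μ = 75
H₁: μ ≠ 75
df = n - 1 = 22
t = (x̄ - μ₀) / (s/√n) = (77.06 - 75) / (16.02/√23) = 0.617
p-value = 0.5438

Since p-value > α = 0.05, we fail to reject H₀.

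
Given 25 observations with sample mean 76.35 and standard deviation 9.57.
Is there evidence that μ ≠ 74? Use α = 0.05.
One-sample t-test:
H₀: μ = 74
H₁: μ ≠ 74
df = n - 1 = 24
t = (x̄ - μ₀) / (s/√n) = (76.35 - 74) / (9.57/√25) = 1.228
p-value = 0.2314

Since p-value > α = 0.05, we fail to reject H₀.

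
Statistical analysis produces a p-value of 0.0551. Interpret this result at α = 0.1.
Since p = 0.0551 < α = 0.1, reject H₀.
There is sufficient evidence to reject the null hypothesis; the result is statistically significant at the 0.1 level.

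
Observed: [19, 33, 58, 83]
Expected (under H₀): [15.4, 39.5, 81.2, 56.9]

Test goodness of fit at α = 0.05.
Chi-square goodness of fit test:
H₀: observed counts match expected distribution
H₁: observed counts differ from expected distribution
df = k - 1 = 3
χ² = Σ(O - E)²/E
   = (19 - 15.4)²/15.4 + (33 - 39.5)²/39.5 + (58 - 81.2)²/81.2 + (83 - 56.9)²/56.9
   = 0.842 + 1.070 + 6.629 + 11.972
   = 20.51
p-value = 0.0001

Since p-value < α = 0.05, we reject H₀.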